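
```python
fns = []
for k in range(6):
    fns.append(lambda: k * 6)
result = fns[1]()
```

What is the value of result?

Step 1: All lambdas reference the same variable k (late binding).
Step 2: After the loop, k = 5. Every lambda returns k * 6.
Step 3: fns[1]() = 5 * 6 = 30

The answer is 30.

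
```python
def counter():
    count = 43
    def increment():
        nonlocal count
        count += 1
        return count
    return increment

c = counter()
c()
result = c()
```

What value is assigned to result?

Step 1: counter() creates closure with count = 43.
Step 2: Each c() call increments count via nonlocal. After 2 calls: 43 + 2 = 45.
Step 3: result = 45

The answer is 45.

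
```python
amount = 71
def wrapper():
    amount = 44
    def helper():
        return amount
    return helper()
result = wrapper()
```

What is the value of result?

Step 1: amount = 71 globally, but wrapper() defines amount = 44 locally.
Step 2: helper() looks up amount. Not in local scope, so checks enclosing scope (wrapper) and finds amount = 44.
Step 3: result = 44

The answer is 44.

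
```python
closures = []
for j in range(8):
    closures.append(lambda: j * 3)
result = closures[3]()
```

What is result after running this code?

Step 1: All lambdas reference the same variable j (late binding).
Step 2: After the loop, j = 7. Every lambda returns j * 3.
Step 3: closures[3]() = 7 * 3 = 21

The answer is 21.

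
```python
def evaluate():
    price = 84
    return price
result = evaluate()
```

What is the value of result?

Step 1: evaluate() defines price = 84 in its local scope.
Step 2: return price finds the local variable price = 84.
Step 3: result = 84

The answer is 84.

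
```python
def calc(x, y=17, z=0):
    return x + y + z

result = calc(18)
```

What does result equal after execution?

Step 1: calc(18) uses defaults y = 17, z = 0.
Step 2: Returns 18 + 17 + 0 = 35.
Step 3: result = 35

The answer is 35.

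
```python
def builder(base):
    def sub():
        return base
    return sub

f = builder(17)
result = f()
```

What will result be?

Step 1: builder(17) creates closure capturing base = 17.
Step 2: f() returns the captured base = 17.
Step 3: result = 17

The answer is 17.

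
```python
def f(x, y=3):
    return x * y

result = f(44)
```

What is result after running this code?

Step 1: f(44) uses default y = 3.
Step 2: Returns 44 * 3 = 132.
Step 3: result = 132

The answer is 132.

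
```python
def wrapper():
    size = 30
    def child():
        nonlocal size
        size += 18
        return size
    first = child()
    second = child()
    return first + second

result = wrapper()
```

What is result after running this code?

Step 1: size starts at 30.
Step 2: First call: size = 30 + 18 = 48, returns 48.
Step 3: Second call: size = 48 + 18 = 66, returns 66.
Step 4: result = 48 + 66 = 114

The answer is 114.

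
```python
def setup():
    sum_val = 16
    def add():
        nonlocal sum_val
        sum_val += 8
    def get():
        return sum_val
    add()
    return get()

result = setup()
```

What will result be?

Step 1: sum_val = 16. add() modifies it via nonlocal, get() reads it.
Step 2: add() makes sum_val = 16 + 8 = 24.
Step 3: get() returns 24. result = 24

The answer is 24.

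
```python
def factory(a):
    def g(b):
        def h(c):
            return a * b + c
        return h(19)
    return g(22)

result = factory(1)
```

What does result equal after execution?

Step 1: a = 1, b = 22, c = 19.
Step 2: h() computes a * b + c = 1 * 22 + 19 = 41.
Step 3: result = 41

The answer is 41.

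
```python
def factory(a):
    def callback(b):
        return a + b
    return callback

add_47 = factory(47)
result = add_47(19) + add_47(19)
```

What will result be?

Step 1: add_47 captures a = 47.
Step 2: add_47(19) = 47 + 19 = 66, called twice.
Step 3: result = 66 + 66 = 132

The answer is 132.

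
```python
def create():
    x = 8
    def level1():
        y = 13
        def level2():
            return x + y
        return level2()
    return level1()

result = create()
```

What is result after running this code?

Step 1: x = 8 in create. y = 13 in level1.
Step 2: level2() reads x = 8 and y = 13 from enclosing scopes.
Step 3: result = 8 + 13 = 21

The answer is 21.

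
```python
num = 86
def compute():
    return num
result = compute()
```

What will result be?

Step 1: num = 86 is defined in the global scope.
Step 2: compute() looks up num. No local num exists, so Python checks the global scope via LEGB rule and finds num = 86.
Step 3: result = 86

The answer is 86.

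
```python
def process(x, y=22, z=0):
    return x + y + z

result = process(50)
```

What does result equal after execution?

Step 1: process(50) uses defaults y = 22, z = 0.
Step 2: Returns 50 + 22 + 0 = 72.
Step 3: result = 72

The answer is 72.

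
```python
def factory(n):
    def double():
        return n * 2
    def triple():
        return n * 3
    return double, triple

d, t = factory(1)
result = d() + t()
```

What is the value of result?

Step 1: Both closures capture the same n = 1.
Step 2: d() = 1 * 2 = 2, t() = 1 * 3 = 3.
Step 3: result = 2 + 3 = 5

The answer is 5.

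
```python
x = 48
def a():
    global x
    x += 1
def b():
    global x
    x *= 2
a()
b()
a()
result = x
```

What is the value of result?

Step 1: x = 48.
Step 2: a(): x = 48 + 1 = 49.
Step 3: b(): x = 49 * 2 = 98.
Step 4: a(): x = 98 + 1 = 99

The answer is 99.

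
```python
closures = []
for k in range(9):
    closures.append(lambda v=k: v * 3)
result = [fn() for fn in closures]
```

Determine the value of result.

Step 1: Default arg v=k captures k at each iteration.
Step 2: closures[k] has v defaulting to k, returns k * 3.
Step 3: result = [0, 3, 6, 9, 12, 15, 18, 21, 24]

The answer is [0, 3, 6, 9, 12, 15, 18, 21, 24].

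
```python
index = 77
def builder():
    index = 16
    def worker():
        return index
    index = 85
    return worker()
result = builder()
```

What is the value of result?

Step 1: builder() sets index = 16, then later index = 85.
Step 2: worker() is called after index is reassigned to 85. Closures capture variables by reference, not by value.
Step 3: result = 85

The answer is 85.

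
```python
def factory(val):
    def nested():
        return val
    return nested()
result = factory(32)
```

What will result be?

Step 1: factory(32) binds parameter val = 32.
Step 2: nested() looks up val in enclosing scope and finds the parameter val = 32.
Step 3: result = 32

The answer is 32.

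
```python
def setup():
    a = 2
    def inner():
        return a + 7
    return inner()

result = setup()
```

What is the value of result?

Step 1: setup() defines a = 2.
Step 2: inner() reads a = 2 from enclosing scope, returns 2 + 7 = 9.
Step 3: result = 9

The answer is 9.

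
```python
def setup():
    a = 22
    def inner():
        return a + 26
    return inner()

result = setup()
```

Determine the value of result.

Step 1: setup() defines a = 22.
Step 2: inner() reads a = 22 from enclosing scope, returns 22 + 26 = 48.
Step 3: result = 48

The answer is 48.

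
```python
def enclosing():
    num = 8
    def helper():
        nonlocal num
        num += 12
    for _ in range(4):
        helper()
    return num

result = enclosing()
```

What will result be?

Step 1: num = 8.
Step 2: helper() is called 4 times in a loop, each adding 12 via nonlocal.
Step 3: num = 8 + 12 * 4 = 56

The answer is 56.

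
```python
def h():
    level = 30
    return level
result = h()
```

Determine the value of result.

Step 1: h() defines level = 30 in its local scope.
Step 2: return level finds the local variable level = 30.
Step 3: result = 30

The answer is 30.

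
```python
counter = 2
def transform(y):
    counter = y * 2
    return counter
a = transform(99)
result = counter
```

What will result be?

Step 1: Global counter = 2.
Step 2: transform(99) creates local counter = 99 * 2 = 198.
Step 3: Global counter unchanged because no global keyword. result = 2

The answer is 2.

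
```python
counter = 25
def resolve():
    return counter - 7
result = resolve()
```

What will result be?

Step 1: counter = 25 is defined globally.
Step 2: resolve() looks up counter from global scope = 25, then computes 25 - 7 = 18.
Step 3: result = 18

The answer is 18.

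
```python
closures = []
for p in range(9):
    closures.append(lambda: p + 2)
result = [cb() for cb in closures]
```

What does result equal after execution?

Step 1: All lambdas capture p by reference. After the loop, p = 8.
Step 2: Each call returns 8 + 2 = 10.
Step 3: result = [10, 10, 10, 10, 10, 10, 10, 10, 10]

The answer is [10, 10, 10, 10, 10, 10, 10, 10, 10].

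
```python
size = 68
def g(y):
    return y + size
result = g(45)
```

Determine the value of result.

Step 1: size = 68 is defined globally.
Step 2: g(45) uses parameter y = 45 and looks up size from global scope = 68.
Step 3: result = 45 + 68 = 113

The answer is 113.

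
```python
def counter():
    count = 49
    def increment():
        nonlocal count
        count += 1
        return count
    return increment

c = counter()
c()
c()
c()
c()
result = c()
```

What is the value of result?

Step 1: counter() creates closure with count = 49.
Step 2: Each c() call increments count via nonlocal. After 5 calls: 49 + 5 = 54.
Step 3: result = 54

The answer is 54.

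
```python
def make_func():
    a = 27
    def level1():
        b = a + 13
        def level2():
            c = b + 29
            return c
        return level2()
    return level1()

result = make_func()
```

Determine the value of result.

Step 1: a = 27. b = a + 13 = 40.
Step 2: c = b + 29 = 40 + 29 = 69.
Step 3: result = 69

The answer is 69.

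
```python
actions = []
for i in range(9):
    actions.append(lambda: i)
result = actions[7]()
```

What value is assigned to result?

Step 1: The loop creates 9 lambdas, all referencing the same variable i.
Step 2: After the loop, i = 8 (final value).
Step 3: actions[7]() looks up i at call time and finds 8. This is the late binding gotcha. result = 8

The answer is 8.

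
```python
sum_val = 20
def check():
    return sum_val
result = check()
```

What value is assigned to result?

Step 1: sum_val = 20 is defined in the global scope.
Step 2: check() looks up sum_val. No local sum_val exists, so Python checks the global scope via LEGB rule and finds sum_val = 20.
Step 3: result = 20

The answer is 20.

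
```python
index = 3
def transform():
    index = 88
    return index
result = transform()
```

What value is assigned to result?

Step 1: Global index = 3.
Step 2: transform() creates local index = 88, shadowing the global.
Step 3: Returns local index = 88. result = 88

The answer is 88.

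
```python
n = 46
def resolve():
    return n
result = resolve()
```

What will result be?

Step 1: n = 46 is defined in the global scope.
Step 2: resolve() looks up n. No local n exists, so Python checks the global scope via LEGB rule and finds n = 46.
Step 3: result = 46

The answer is 46.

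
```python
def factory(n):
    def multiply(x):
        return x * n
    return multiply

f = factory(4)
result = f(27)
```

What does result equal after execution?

Step 1: factory(4) returns multiply closure with n = 4.
Step 2: f(27) computes 27 * 4 = 108.
Step 3: result = 108

The answer is 108.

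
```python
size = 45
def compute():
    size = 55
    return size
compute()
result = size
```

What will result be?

Step 1: Global size = 45.
Step 2: compute() creates local size = 55 (shadow, not modification).
Step 3: After compute() returns, global size is unchanged. result = 45

The answer is 45.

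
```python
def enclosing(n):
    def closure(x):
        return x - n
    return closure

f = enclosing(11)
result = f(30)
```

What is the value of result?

Step 1: enclosing(11) creates a closure capturing n = 11.
Step 2: f(30) computes 30 - 11 = 19.
Step 3: result = 19

The answer is 19.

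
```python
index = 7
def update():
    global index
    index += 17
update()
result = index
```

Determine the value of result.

Step 1: index = 7 globally.
Step 2: update() modifies global index: index += 17 = 24.
Step 3: result = 24

The answer is 24.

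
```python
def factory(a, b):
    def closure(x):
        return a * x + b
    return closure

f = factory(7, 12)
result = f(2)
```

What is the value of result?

Step 1: factory(7, 12) captures a = 7, b = 12.
Step 2: f(2) computes 7 * 2 + 12 = 26.
Step 3: result = 26

The answer is 26.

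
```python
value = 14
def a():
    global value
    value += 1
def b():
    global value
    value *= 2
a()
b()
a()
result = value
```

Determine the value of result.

Step 1: value = 14.
Step 2: a(): value = 14 + 1 = 15.
Step 3: b(): value = 15 * 2 = 30.
Step 4: a(): value = 30 + 1 = 31

The answer is 31.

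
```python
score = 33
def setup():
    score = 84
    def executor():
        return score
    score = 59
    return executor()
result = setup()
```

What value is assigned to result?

Step 1: setup() sets score = 84, then later score = 59.
Step 2: executor() is called after score is reassigned to 59. Closures capture variables by reference, not by value.
Step 3: result = 59

The answer is 59.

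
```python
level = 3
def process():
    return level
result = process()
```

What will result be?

Step 1: level = 3 is defined in the global scope.
Step 2: process() looks up level. No local level exists, so Python checks the global scope via LEGB rule and finds level = 3.
Step 3: result = 3

The answer is 3.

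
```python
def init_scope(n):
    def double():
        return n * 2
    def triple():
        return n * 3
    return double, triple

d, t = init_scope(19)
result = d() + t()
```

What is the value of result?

Step 1: Both closures capture the same n = 19.
Step 2: d() = 19 * 2 = 38, t() = 19 * 3 = 57.
Step 3: result = 38 + 57 = 95

The answer is 95.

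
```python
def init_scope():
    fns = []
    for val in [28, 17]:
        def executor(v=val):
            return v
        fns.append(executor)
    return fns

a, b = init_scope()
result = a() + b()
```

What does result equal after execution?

Step 1: Default argument v=val captures val at each iteration.
Step 2: a() returns 28 (captured at first iteration), b() returns 17 (captured at second).
Step 3: result = 28 + 17 = 45

The answer is 45.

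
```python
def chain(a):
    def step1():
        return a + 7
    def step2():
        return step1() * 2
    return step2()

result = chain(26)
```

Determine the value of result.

Step 1: chain(26) captures a = 26.
Step 2: step2() calls step1() which returns 26 + 7 = 33.
Step 3: step2() returns 33 * 2 = 66

The answer is 66.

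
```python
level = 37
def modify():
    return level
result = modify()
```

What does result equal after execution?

Step 1: level = 37 is defined in the global scope.
Step 2: modify() looks up level. No local level exists, so Python checks the global scope via LEGB rule and finds level = 37.
Step 3: result = 37

The answer is 37.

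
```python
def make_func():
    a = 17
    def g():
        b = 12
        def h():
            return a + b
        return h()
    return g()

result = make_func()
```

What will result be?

Step 1: make_func() defines a = 17. g() defines b = 12.
Step 2: h() accesses both from enclosing scopes: a = 17, b = 12.
Step 3: result = 17 + 12 = 29

The answer is 29.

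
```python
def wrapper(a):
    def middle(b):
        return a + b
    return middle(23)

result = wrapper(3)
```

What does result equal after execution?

Step 1: wrapper(3) passes a = 3.
Step 2: middle(23) has b = 23, reads a = 3 from enclosing.
Step 3: result = 3 + 23 = 26

The answer is 26.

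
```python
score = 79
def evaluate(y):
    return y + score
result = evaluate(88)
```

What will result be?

Step 1: score = 79 is defined globally.
Step 2: evaluate(88) uses parameter y = 88 and looks up score from global scope = 79.
Step 3: result = 88 + 79 = 167

The answer is 167.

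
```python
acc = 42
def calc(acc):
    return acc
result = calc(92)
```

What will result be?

Step 1: Global acc = 42.
Step 2: calc(92) takes parameter acc = 92, which shadows the global.
Step 3: result = 92

The answer is 92.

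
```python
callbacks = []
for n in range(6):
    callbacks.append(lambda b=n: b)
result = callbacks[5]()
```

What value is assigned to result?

Step 1: Default argument b=n captures n's value at each iteration.
Step 2: callbacks[5] captured b = 5 when n was 5.
Step 3: result = 5

The answer is 5.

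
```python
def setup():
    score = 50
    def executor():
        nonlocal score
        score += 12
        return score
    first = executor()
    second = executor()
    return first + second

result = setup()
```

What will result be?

Step 1: score starts at 50.
Step 2: First call: score = 50 + 12 = 62, returns 62.
Step 3: Second call: score = 62 + 12 = 74, returns 74.
Step 4: result = 62 + 74 = 136

The answer is 136.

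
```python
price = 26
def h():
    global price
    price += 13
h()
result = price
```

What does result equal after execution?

Step 1: price = 26 globally.
Step 2: h() modifies global price: price += 13 = 39.
Step 3: result = 39

The answer is 39.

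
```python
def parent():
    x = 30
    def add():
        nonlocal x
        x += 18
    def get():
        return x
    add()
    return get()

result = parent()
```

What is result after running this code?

Step 1: x = 30. add() modifies it via nonlocal, get() reads it.
Step 2: add() makes x = 30 + 18 = 48.
Step 3: get() returns 48. result = 48

The answer is 48.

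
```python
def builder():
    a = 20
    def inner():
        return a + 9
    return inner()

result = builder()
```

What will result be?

Step 1: builder() defines a = 20.
Step 2: inner() reads a = 20 from enclosing scope, returns 20 + 9 = 29.
Step 3: result = 29

The answer is 29.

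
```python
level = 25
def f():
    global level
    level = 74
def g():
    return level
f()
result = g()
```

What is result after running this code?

Step 1: level = 25.
Step 2: f() sets global level = 74.
Step 3: g() reads global level = 74. result = 74

The answer is 74.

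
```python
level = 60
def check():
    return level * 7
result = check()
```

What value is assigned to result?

Step 1: level = 60 is defined globally.
Step 2: check() looks up level from global scope = 60, then computes 60 * 7 = 420.
Step 3: result = 420

The answer is 420.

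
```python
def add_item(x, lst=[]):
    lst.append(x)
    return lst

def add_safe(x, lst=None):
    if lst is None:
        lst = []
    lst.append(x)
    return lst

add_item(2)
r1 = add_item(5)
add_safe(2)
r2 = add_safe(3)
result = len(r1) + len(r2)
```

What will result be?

Step 1: add_item shares mutable default: after 2 calls, lst = [2, 5], len = 2.
Step 2: add_safe creates fresh list each time: r2 = [3], len = 1.
Step 3: result = 2 + 1 = 3

The answer is 3.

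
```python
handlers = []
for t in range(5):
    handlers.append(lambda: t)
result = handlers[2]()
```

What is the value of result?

Step 1: The loop creates 5 lambdas, all referencing the same variable t.
Step 2: After the loop, t = 4 (final value).
Step 3: handlers[2]() looks up t at call time and finds 4. This is the late binding gotcha. result = 4

The answer is 4.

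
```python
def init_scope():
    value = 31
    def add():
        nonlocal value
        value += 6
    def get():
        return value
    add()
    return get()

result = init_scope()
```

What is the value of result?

Step 1: value = 31. add() modifies it via nonlocal, get() reads it.
Step 2: add() makes value = 31 + 6 = 37.
Step 3: get() returns 37. result = 37

The answer is 37.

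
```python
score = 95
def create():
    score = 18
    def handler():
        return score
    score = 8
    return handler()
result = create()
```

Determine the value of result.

Step 1: create() sets score = 18, then later score = 8.
Step 2: handler() is called after score is reassigned to 8. Closures capture variables by reference, not by value.
Step 3: result = 8

The answer is 8.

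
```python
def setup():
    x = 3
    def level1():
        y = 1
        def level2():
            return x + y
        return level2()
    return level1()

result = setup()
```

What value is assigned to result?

Step 1: x = 3 in setup. y = 1 in level1.
Step 2: level2() reads x = 3 and y = 1 from enclosing scopes.
Step 3: result = 3 + 1 = 4

The answer is 4.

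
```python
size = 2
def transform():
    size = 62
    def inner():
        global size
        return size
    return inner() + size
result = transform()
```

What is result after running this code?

Step 1: Global size = 2. transform() shadows with local size = 62.
Step 2: inner() uses global keyword, so inner() returns global size = 2.
Step 3: transform() returns 2 + 62 = 64

The answer is 64.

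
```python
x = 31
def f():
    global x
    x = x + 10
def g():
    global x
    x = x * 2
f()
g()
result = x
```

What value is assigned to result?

Step 1: x = 31.
Step 2: f() adds 10: x = 31 + 10 = 41.
Step 3: g() doubles: x = 41 * 2 = 82.
Step 4: result = 82

The answer is 82.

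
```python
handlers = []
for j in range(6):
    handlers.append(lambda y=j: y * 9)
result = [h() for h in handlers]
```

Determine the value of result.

Step 1: Default arg y=j captures j at each iteration.
Step 2: handlers[k] has y defaulting to k, returns k * 9.
Step 3: result = [0, 9, 18, 27, 36, 45]

The answer is [0, 9, 18, 27, 36, 45].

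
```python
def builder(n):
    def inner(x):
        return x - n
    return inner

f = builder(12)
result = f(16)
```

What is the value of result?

Step 1: builder(12) creates a closure capturing n = 12.
Step 2: f(16) computes 16 - 12 = 4.
Step 3: result = 4

The answer is 4.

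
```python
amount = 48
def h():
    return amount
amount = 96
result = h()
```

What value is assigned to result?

Step 1: amount is first set to 48, then reassigned to 96.
Step 2: h() is called after the reassignment, so it looks up the current global amount = 96.
Step 3: result = 96

The answer is 96.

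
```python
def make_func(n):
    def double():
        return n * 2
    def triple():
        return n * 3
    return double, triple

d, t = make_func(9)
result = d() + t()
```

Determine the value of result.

Step 1: Both closures capture the same n = 9.
Step 2: d() = 9 * 2 = 18, t() = 9 * 3 = 27.
Step 3: result = 18 + 27 = 45

The answer is 45.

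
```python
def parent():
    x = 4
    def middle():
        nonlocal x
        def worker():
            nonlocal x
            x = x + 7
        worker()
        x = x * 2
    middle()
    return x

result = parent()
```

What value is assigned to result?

Step 1: x = 4.
Step 2: worker() adds 7: x = 4 + 7 = 11.
Step 3: middle() doubles: x = 11 * 2 = 22.
Step 4: result = 22

The answer is 22.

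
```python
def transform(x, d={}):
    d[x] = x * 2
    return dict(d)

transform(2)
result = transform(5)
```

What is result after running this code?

Step 1: Mutable default dict is shared across calls.
Step 2: First call adds 2: 4. Second call adds 5: 10.
Step 3: result = {2: 4, 5: 10}

The answer is {2: 4, 5: 10}.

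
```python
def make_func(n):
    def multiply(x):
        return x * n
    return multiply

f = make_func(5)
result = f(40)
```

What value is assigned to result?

Step 1: make_func(5) returns multiply closure with n = 5.
Step 2: f(40) computes 40 * 5 = 200.
Step 3: result = 200

The answer is 200.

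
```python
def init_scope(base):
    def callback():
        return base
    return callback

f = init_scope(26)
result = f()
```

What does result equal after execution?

Step 1: init_scope(26) creates closure capturing base = 26.
Step 2: f() returns the captured base = 26.
Step 3: result = 26

The answer is 26.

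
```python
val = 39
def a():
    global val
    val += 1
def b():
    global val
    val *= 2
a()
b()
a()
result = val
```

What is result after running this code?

Step 1: val = 39.
Step 2: a(): val = 39 + 1 = 40.
Step 3: b(): val = 40 * 2 = 80.
Step 4: a(): val = 80 + 1 = 81

The answer is 81.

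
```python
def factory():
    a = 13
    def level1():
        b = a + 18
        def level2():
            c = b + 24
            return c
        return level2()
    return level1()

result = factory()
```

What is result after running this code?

Step 1: a = 13. b = a + 18 = 31.
Step 2: c = b + 24 = 31 + 24 = 55.
Step 3: result = 55

The answer is 55.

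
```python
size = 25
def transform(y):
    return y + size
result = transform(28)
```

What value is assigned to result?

Step 1: size = 25 is defined globally.
Step 2: transform(28) uses parameter y = 28 and looks up size from global scope = 25.
Step 3: result = 28 + 25 = 53

The answer is 53.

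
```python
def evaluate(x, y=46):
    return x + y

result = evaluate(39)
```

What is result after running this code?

Step 1: evaluate(39) uses default y = 46.
Step 2: Returns 39 + 46 = 85.
Step 3: result = 85

The answer is 85.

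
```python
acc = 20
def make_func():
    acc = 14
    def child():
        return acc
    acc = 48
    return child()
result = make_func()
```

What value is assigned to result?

Step 1: make_func() sets acc = 14, then later acc = 48.
Step 2: child() is called after acc is reassigned to 48. Closures capture variables by reference, not by value.
Step 3: result = 48

The answer is 48.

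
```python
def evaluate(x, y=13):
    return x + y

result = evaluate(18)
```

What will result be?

Step 1: evaluate(18) uses default y = 13.
Step 2: Returns 18 + 13 = 31.
Step 3: result = 31

The answer is 31.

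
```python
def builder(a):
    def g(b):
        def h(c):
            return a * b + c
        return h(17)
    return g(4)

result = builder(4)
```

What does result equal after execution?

Step 1: a = 4, b = 4, c = 17.
Step 2: h() computes a * b + c = 4 * 4 + 17 = 33.
Step 3: result = 33

The answer is 33.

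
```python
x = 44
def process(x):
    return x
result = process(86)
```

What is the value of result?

Step 1: Global x = 44.
Step 2: process(86) takes parameter x = 86, which shadows the global.
Step 3: result = 86

The answer is 86.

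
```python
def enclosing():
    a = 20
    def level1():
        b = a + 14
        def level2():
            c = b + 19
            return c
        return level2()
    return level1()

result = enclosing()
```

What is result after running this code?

Step 1: a = 20. b = a + 14 = 34.
Step 2: c = b + 19 = 34 + 19 = 53.
Step 3: result = 53

The answer is 53.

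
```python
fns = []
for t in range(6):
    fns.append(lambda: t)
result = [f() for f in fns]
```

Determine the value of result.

Step 1: All 6 lambdas share the same variable t.
Step 2: After the loop, t = 5.
Step 3: Each call returns 5. result = [5, 5, 5, 5, 5, 5]

The answer is [5, 5, 5, 5, 5, 5].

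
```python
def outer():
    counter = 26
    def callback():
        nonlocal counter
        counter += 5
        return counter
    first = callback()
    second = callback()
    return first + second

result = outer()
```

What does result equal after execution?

Step 1: counter starts at 26.
Step 2: First call: counter = 26 + 5 = 31, returns 31.
Step 3: Second call: counter = 31 + 5 = 36, returns 36.
Step 4: result = 31 + 36 = 67

The answer is 67.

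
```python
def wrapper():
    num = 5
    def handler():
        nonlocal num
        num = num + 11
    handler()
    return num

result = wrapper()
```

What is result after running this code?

Step 1: wrapper() sets num = 5.
Step 2: handler() uses nonlocal to modify num in wrapper's scope: num = 5 + 11 = 16.
Step 3: wrapper() returns the modified num = 16

The answer is 16.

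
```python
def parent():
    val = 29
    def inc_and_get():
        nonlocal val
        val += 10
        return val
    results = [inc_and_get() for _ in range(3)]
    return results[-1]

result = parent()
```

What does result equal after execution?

Step 1: val = 29.
Step 2: Three calls to inc_and_get(), each adding 10.
Step 3: Last value = 29 + 10 * 3 = 59

The answer is 59.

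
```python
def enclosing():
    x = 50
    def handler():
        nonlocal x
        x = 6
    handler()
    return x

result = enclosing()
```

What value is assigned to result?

Step 1: enclosing() sets x = 50.
Step 2: handler() uses nonlocal to reassign x = 6.
Step 3: result = 6

The answer is 6.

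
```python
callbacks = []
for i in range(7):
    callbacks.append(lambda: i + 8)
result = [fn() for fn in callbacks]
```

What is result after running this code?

Step 1: All lambdas capture i by reference. After the loop, i = 6.
Step 2: Each call returns 6 + 8 = 14.
Step 3: result = [14, 14, 14, 14, 14, 14, 14]

The answer is [14, 14, 14, 14, 14, 14, 14].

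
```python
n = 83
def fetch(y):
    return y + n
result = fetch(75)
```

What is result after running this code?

Step 1: n = 83 is defined globally.
Step 2: fetch(75) uses parameter y = 75 and looks up n from global scope = 83.
Step 3: result = 75 + 83 = 158

The answer is 158.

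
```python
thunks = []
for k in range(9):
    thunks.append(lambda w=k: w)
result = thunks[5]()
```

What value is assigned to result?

Step 1: Default argument w=k captures k's value at each iteration.
Step 2: thunks[5] captured w = 5 when k was 5.
Step 3: result = 5

The answer is 5.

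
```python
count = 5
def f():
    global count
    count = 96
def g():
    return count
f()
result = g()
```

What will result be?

Step 1: count = 5.
Step 2: f() sets global count = 96.
Step 3: g() reads global count = 96. result = 96

The answer is 96.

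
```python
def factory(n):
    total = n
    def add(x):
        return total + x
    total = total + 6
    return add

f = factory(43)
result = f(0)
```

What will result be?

Step 1: factory(43) sets total = 43, then total = 43 + 6 = 49.
Step 2: Closures capture by reference, so add sees total = 49.
Step 3: f(0) returns 49 + 0 = 49

The answer is 49.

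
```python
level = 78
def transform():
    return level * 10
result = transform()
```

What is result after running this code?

Step 1: level = 78 is defined globally.
Step 2: transform() looks up level from global scope = 78, then computes 78 * 10 = 780.
Step 3: result = 780

The answer is 780.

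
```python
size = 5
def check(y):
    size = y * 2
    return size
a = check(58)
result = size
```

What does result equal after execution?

Step 1: Global size = 5.
Step 2: check(58) creates local size = 58 * 2 = 116.
Step 3: Global size unchanged because no global keyword. result = 5

The answer is 5.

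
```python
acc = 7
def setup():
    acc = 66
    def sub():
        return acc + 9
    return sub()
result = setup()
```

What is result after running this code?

Step 1: setup() shadows global acc with acc = 66.
Step 2: sub() finds acc = 66 in enclosing scope, computes 66 + 9 = 75.
Step 3: result = 75

The answer is 75.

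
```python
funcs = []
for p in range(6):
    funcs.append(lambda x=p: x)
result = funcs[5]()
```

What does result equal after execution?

Step 1: Default argument x=p captures p's value at each iteration.
Step 2: funcs[5] captured x = 5 when p was 5.
Step 3: result = 5

The answer is 5.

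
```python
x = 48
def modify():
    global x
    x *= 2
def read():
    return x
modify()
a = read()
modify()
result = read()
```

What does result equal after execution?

Step 1: x = 48.
Step 2: First modify(): x = 48 * 2 = 96.
Step 3: Second modify(): x = 96 * 2 = 192.
Step 4: read() returns 192

The answer is 192.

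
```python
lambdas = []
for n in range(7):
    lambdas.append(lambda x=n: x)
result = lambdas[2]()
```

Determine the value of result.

Step 1: Default argument x=n captures n's value at each iteration.
Step 2: lambdas[2] captured x = 2 when n was 2.
Step 3: result = 2

The answer is 2.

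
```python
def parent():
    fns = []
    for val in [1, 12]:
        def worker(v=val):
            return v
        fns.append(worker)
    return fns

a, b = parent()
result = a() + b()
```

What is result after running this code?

Step 1: Default argument v=val captures val at each iteration.
Step 2: a() returns 1 (captured at first iteration), b() returns 12 (captured at second).
Step 3: result = 1 + 12 = 13

The answer is 13.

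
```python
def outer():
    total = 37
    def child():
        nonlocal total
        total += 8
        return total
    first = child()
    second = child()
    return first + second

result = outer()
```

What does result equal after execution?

Step 1: total starts at 37.
Step 2: First call: total = 37 + 8 = 45, returns 45.
Step 3: Second call: total = 45 + 8 = 53, returns 53.
Step 4: result = 45 + 53 = 98

The answer is 98.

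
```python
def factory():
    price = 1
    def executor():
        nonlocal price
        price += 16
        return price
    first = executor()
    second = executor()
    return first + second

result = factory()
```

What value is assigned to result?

Step 1: price starts at 1.
Step 2: First call: price = 1 + 16 = 17, returns 17.
Step 3: Second call: price = 17 + 16 = 33, returns 33.
Step 4: result = 17 + 33 = 50

The answer is 50.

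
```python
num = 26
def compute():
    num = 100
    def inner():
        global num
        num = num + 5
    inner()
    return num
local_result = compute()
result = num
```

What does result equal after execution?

Step 1: Global num = 26. compute() creates local num = 100.
Step 2: inner() declares global num and adds 5: global num = 26 + 5 = 31.
Step 3: compute() returns its local num = 100 (unaffected by inner).
Step 4: result = global num = 31

The answer is 31.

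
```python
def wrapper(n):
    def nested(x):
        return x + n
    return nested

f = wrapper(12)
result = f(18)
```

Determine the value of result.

Step 1: wrapper(12) creates a closure that captures n = 12.
Step 2: f(18) calls the closure with x = 18, returning 18 + 12 = 30.
Step 3: result = 30

The answer is 30.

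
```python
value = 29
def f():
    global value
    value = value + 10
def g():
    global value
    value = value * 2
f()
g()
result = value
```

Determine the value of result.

Step 1: value = 29.
Step 2: f() adds 10: value = 29 + 10 = 39.
Step 3: g() doubles: value = 39 * 2 = 78.
Step 4: result = 78

The answer is 78.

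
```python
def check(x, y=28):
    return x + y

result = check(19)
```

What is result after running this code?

Step 1: check(19) uses default y = 28.
Step 2: Returns 19 + 28 = 47.
Step 3: result = 47

The answer is 47.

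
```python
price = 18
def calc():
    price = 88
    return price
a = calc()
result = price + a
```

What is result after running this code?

Step 1: Global price = 18. calc() returns local price = 88.
Step 2: a = 88. Global price still = 18.
Step 3: result = 18 + 88 = 106

The answer is 106.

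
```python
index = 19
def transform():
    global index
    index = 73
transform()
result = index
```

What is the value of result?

Step 1: index = 19 globally.
Step 2: transform() declares global index and sets it to 73.
Step 3: After transform(), global index = 73. result = 73

The answer is 73.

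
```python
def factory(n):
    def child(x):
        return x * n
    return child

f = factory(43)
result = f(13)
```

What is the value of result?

Step 1: factory(43) creates a closure capturing n = 43.
Step 2: f(13) computes 13 * 43 = 559.
Step 3: result = 559

The answer is 559.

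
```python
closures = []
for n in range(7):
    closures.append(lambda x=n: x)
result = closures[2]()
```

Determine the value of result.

Step 1: Default argument x=n captures n's value at each iteration.
Step 2: closures[2] captured x = 2 when n was 2.
Step 3: result = 2

The answer is 2.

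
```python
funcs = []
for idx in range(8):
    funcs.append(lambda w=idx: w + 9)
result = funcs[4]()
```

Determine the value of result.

Step 1: Default argument w=idx captures idx's value at definition time.
Step 2: funcs[4] was defined when idx = 4, so w defaults to 4.
Step 3: result = 4 + 9 = 13 (default arg fixes the late binding issue)

The answer is 13.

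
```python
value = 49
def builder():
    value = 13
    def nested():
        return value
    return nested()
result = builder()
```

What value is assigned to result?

Step 1: value = 49 globally, but builder() defines value = 13 locally.
Step 2: nested() looks up value. Not in local scope, so checks enclosing scope (builder) and finds value = 13.
Step 3: result = 13

The answer is 13.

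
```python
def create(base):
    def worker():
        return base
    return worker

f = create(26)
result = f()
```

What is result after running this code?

Step 1: create(26) creates closure capturing base = 26.
Step 2: f() returns the captured base = 26.
Step 3: result = 26

The answer is 26.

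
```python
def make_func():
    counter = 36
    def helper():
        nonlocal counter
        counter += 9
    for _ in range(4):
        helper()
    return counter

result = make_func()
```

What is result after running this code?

Step 1: counter = 36.
Step 2: helper() is called 4 times in a loop, each adding 9 via nonlocal.
Step 3: counter = 36 + 9 * 4 = 72

The answer is 72.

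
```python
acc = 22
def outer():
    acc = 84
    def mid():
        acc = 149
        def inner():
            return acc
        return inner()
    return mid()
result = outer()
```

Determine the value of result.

Step 1: Three levels of shadowing: global 22, outer 84, mid 149.
Step 2: inner() finds acc = 149 in enclosing mid() scope.
Step 3: result = 149

The answer is 149.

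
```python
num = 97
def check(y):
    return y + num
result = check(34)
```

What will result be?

Step 1: num = 97 is defined globally.
Step 2: check(34) uses parameter y = 34 and looks up num from global scope = 97.
Step 3: result = 34 + 97 = 131

The answer is 131.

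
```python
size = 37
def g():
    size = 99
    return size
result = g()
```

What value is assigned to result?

Step 1: Global size = 37.
Step 2: g() creates local size = 99, shadowing the global.
Step 3: Returns local size = 99. result = 99

The answer is 99.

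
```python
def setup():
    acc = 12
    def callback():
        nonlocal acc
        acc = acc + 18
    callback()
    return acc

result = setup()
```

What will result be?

Step 1: setup() sets acc = 12.
Step 2: callback() uses nonlocal to modify acc in setup's scope: acc = 12 + 18 = 30.
Step 3: setup() returns the modified acc = 30

The answer is 30.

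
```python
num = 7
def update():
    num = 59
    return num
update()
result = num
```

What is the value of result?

Step 1: Global num = 7.
Step 2: update() creates local num = 59 (shadow, not modification).
Step 3: After update() returns, global num is unchanged. result = 7

The answer is 7.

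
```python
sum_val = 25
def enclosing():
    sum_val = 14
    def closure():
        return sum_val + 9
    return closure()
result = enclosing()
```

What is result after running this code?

Step 1: enclosing() shadows global sum_val with sum_val = 14.
Step 2: closure() finds sum_val = 14 in enclosing scope, computes 14 + 9 = 23.
Step 3: result = 23

The answer is 23.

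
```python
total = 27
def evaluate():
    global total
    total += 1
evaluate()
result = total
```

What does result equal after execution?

Step 1: total = 27 globally.
Step 2: evaluate() modifies global total: total += 1 = 28.
Step 3: result = 28

The answer is 28.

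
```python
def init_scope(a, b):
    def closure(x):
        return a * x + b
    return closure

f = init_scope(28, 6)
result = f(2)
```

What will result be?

Step 1: init_scope(28, 6) captures a = 28, b = 6.
Step 2: f(2) computes 28 * 2 + 6 = 62.
Step 3: result = 62

The answer is 62.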